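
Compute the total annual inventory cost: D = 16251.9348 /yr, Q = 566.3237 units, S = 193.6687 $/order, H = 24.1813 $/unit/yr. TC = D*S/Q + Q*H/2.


Ordering cost = D*S/Q = 5557.7598
Holding cost = Q*H/2 = 6847.2216
TC = 5557.7598 + 6847.2216 = 12404.9814

12404.9814 $/yr


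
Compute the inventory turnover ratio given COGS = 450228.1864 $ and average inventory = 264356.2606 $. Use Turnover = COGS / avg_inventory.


Turnover = 450228.1864 / 264356.2606 = 1.7031

1.7031


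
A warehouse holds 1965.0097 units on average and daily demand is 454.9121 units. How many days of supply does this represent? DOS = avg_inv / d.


DOS = 1965.0097 / 454.9121 = 4.3195

4.3195 days


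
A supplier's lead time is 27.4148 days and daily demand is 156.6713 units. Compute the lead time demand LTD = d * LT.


LTD = 156.6713 * 27.4148 = 4295.1124

4295.1124 units


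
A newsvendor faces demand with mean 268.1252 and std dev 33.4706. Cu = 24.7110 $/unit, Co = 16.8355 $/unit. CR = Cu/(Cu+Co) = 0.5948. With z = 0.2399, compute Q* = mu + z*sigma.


CR = Cu/(Cu+Co) = 24.7110/(24.7110+16.8355) = 0.5948
z = 0.2399
Q* = 268.1252 + 0.2399 * 33.4706 = 276.1548

276.1548 units


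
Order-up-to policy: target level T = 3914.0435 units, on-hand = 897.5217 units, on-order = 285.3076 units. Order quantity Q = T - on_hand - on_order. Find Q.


Inventory position = OH + OO = 897.5217 + 285.3076 = 1182.8293
Q = 3914.0435 - 1182.8293 = 2731.2142

2731.2142 units


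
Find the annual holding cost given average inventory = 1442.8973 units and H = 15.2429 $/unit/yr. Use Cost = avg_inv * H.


Cost = 1442.8973 * 15.2429 = 21993.9393

21993.9393 $/yr


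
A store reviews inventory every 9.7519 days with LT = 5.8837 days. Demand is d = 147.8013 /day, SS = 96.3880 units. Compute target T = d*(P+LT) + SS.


P + LT = 15.6356
d*(P+LT) = 147.8013 * 15.6356 = 2310.9620
T = 2310.9620 + 96.3880 = 2407.3500

2407.3500 units


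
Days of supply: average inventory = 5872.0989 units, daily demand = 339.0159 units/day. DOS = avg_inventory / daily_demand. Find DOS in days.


DOS = 5872.0989 / 339.0159 = 17.3210

17.3210 days


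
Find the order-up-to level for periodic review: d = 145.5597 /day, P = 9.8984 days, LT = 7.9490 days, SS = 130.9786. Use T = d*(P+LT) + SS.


P + LT = 17.8474
d*(P+LT) = 145.5597 * 17.8474 = 2597.8622
T = 2597.8622 + 130.9786 = 2728.8408

2728.8408 units


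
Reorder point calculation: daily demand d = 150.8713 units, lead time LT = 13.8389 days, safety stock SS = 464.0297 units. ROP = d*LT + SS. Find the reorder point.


d*LT = 150.8713 * 13.8389 = 2087.8928
ROP = 2087.8928 + 464.0297 = 2551.9225

2551.9225 units


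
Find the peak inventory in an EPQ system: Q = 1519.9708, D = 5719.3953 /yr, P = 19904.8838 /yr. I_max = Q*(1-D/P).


D/P = 0.2873
1 - D/P = 0.7127
I_max = 1519.9708 * 0.7127 = 1083.2280

1083.2280 units


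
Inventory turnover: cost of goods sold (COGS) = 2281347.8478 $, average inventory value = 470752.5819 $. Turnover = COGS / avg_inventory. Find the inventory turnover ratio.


Turnover = 2281347.8478 / 470752.5819 = 4.8462

4.8462


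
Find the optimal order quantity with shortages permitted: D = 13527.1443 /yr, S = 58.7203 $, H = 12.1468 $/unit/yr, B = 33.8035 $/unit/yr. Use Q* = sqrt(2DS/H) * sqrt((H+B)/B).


sqrt(2DS/H) = 361.6440
sqrt((H+B)/B) = 1.1659
Q* = 361.6440 * 1.1659 = 421.6427

421.6427 units


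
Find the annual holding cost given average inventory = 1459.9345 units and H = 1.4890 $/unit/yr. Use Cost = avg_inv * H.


Cost = 1459.9345 * 1.4890 = 2173.8425

2173.8425 $/yr


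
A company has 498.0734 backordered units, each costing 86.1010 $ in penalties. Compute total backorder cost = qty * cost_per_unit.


Total = 498.0734 * 86.1010 = 42884.6178

42884.6178 $


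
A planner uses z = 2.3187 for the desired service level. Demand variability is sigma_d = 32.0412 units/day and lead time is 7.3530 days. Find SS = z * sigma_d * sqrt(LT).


sqrt(LT) = sqrt(7.3530) = 2.7116
SS = 2.3187 * 32.0412 * 2.7116 = 201.4585

201.4585 units


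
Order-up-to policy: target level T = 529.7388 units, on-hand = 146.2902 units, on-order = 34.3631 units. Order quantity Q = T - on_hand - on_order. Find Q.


Inventory position = OH + OO = 146.2902 + 34.3631 = 180.6533
Q = 529.7388 - 180.6533 = 349.0855

349.0855 units


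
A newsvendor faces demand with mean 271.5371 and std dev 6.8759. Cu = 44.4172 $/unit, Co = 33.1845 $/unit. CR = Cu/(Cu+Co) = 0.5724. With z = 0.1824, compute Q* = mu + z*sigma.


CR = Cu/(Cu+Co) = 44.4172/(44.4172+33.1845) = 0.5724
z = 0.1824
Q* = 271.5371 + 0.1824 * 6.8759 = 272.7913

272.7913 units


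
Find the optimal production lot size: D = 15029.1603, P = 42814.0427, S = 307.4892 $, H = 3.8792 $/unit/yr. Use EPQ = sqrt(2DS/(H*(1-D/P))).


1 - D/P = 1 - 0.3510 = 0.6490
H*(1-D/P) = 2.5175
2DS = 9242608.9546
EPQ = sqrt(3671386.2972) = 1916.0862

1916.0862 units


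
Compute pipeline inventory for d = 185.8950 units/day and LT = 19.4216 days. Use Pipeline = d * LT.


Pipeline = 185.8950 * 19.4216 = 3610.3783

3610.3783 units


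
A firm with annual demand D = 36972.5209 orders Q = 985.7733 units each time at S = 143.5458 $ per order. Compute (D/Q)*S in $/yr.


Number of orders = D/Q = 37.5061
Cost = 37.5061 * 143.5458 = 5383.8444

5383.8444 $/yr


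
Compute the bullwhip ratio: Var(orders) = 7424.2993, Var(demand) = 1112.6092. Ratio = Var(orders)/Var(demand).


BW = 7424.2993 / 1112.6092 = 6.6729

6.6729


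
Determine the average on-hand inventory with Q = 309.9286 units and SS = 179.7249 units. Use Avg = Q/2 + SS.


Q/2 = 154.9643
Avg = 154.9643 + 179.7249 = 334.6892

334.6892 units


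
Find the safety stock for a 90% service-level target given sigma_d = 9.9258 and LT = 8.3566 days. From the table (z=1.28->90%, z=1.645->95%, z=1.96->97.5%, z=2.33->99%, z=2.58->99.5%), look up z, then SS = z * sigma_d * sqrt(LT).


From the table, SL = 90% corresponds to z = 1.28
sqrt(LT) = sqrt(8.3566) = 2.8908
SS = 1.28 * 9.9258 * 2.8908 = 36.7274

36.7274 units


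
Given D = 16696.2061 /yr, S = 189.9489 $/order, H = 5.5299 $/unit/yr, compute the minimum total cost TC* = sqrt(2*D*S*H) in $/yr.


2*D*S*H = 35075337.0853
TC* = sqrt(35075337.0853) = 5922.4435

5922.4435 $/yr


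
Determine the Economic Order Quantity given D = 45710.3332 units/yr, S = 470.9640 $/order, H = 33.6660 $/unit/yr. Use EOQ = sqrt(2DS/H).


2*D*S = 2 * 45710.3332 * 470.9640 = 43055842.7304
2*D*S/H = 1278911.7427
EOQ = sqrt(1278911.7427) = 1130.8898

1130.8898 units


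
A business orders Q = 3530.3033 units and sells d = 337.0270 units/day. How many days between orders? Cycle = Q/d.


Cycle = 3530.3033 / 337.0270 = 10.4748

10.4748 days


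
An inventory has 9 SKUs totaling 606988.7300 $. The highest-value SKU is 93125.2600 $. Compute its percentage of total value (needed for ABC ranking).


Top item = 93125.2600
Total = 606988.7300
Percentage = 93125.2600 / 606988.7300 * 100 = 15.3422

15.3422%


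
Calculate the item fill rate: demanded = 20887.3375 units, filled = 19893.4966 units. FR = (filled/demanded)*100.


FR = 19893.4966 / 20887.3375 * 100 = 95.2419

95.2419%


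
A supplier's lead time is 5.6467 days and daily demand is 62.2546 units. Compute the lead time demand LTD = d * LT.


LTD = 62.2546 * 5.6467 = 351.5330

351.5330 units


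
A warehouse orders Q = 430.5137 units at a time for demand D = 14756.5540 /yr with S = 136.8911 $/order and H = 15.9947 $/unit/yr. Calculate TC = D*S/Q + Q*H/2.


Ordering cost = D*S/Q = 4692.1641
Holding cost = Q*H/2 = 3442.9687
TC = 4692.1641 + 3442.9687 = 8135.1328

8135.1328 $/yr


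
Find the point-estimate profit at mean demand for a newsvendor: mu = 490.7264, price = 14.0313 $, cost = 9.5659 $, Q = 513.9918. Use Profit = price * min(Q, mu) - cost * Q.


Sales at mu = min(513.9918, 490.7264) = 490.7264
Revenue = 14.0313 * 490.7264 = 6885.5293
Total cost = 9.5659 * 513.9918 = 4916.7942
Profit = 6885.5293 - 4916.7942 = 1968.7352

1968.7352 $


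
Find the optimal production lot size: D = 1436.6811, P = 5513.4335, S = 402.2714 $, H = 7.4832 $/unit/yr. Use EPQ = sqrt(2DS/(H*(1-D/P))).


1 - D/P = 1 - 0.2606 = 0.7394
H*(1-D/P) = 5.5332
2DS = 1155871.4349
EPQ = sqrt(208895.9325) = 457.0513

457.0513 units


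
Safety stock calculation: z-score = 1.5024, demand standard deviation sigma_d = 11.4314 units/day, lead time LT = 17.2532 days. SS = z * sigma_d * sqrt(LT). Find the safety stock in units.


sqrt(LT) = sqrt(17.2532) = 4.1537
SS = 1.5024 * 11.4314 * 4.1537 = 71.3378

71.3378 units


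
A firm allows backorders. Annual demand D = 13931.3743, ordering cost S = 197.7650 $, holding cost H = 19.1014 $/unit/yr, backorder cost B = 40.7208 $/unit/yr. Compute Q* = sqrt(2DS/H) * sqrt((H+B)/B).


sqrt(2DS/H) = 537.0987
sqrt((H+B)/B) = 1.2121
Q* = 537.0987 * 1.2121 = 650.9942

650.9942 units


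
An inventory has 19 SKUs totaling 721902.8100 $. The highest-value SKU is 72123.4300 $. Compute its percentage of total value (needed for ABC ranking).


Top item = 72123.4300
Total = 721902.8100
Percentage = 72123.4300 / 721902.8100 * 100 = 9.9907

9.9907%


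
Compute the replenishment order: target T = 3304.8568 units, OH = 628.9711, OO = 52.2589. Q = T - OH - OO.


Inventory position = OH + OO = 628.9711 + 52.2589 = 681.2300
Q = 3304.8568 - 681.2300 = 2623.6268

2623.6268 units


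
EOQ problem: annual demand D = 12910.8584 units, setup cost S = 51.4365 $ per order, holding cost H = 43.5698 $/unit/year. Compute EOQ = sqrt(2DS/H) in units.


2*D*S = 2 * 12910.8584 * 51.4365 = 1328178.7362
2*D*S/H = 30483.9301
EOQ = sqrt(30483.9301) = 174.5965

174.5965 units


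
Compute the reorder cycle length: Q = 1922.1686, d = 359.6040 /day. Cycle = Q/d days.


Cycle = 1922.1686 / 359.6040 = 5.3452

5.3452 days


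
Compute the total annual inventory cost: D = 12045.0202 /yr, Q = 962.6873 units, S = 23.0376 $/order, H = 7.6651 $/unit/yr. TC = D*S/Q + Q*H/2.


Ordering cost = D*S/Q = 288.2435
Holding cost = Q*H/2 = 3689.5472
TC = 288.2435 + 3689.5472 = 3977.7907

3977.7907 $/yr


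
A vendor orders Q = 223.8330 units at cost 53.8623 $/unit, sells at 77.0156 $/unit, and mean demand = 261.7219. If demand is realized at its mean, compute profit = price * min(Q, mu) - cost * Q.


Sales at mu = min(223.8330, 261.7219) = 223.8330
Revenue = 77.0156 * 223.8330 = 17238.6328
Total cost = 53.8623 * 223.8330 = 12056.1602
Profit = 17238.6328 - 12056.1602 = 5182.4726

5182.4726 $


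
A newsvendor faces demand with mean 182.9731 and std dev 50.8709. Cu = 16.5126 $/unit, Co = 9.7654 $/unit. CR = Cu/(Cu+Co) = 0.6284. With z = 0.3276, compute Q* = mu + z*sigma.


CR = Cu/(Cu+Co) = 16.5126/(16.5126+9.7654) = 0.6284
z = 0.3276
Q* = 182.9731 + 0.3276 * 50.8709 = 199.6384

199.6384 units


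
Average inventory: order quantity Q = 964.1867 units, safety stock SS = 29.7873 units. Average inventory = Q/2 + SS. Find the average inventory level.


Q/2 = 482.0933
Avg = 482.0933 + 29.7873 = 511.8807

511.8807 units


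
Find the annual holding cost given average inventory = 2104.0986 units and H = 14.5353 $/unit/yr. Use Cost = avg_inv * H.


Cost = 2104.0986 * 14.5353 = 30583.7044

30583.7044 $/yr


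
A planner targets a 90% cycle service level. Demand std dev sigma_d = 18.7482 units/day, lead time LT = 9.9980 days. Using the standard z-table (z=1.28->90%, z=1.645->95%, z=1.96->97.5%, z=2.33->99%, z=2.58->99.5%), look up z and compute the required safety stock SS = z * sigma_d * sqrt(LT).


From the table, SL = 90% corresponds to z = 1.28
sqrt(LT) = sqrt(9.9980) = 3.1620
SS = 1.28 * 18.7482 * 3.1620 = 75.8798

75.8798 units


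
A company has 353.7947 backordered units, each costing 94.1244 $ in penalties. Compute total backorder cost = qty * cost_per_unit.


Total = 353.7947 * 94.1244 = 33300.7139

33300.7139 $


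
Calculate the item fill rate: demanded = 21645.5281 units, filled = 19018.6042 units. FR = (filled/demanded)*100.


FR = 19018.6042 / 21645.5281 * 100 = 87.8639

87.8639%


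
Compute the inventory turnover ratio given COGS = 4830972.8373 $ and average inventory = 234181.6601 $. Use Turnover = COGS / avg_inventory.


Turnover = 4830972.8373 / 234181.6601 = 20.6292

20.6292


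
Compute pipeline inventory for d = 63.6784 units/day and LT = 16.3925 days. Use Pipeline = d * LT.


Pipeline = 63.6784 * 16.3925 = 1043.8482

1043.8482 units


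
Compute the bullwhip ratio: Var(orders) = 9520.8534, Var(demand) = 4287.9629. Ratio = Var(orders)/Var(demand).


BW = 9520.8534 / 4287.9629 = 2.2204

2.2204


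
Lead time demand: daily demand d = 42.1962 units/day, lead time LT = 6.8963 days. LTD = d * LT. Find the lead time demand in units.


LTD = 42.1962 * 6.8963 = 290.9977

290.9977 units


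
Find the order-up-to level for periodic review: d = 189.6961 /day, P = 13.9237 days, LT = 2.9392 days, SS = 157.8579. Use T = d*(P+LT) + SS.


P + LT = 16.8629
d*(P+LT) = 189.6961 * 16.8629 = 3198.8264
T = 3198.8264 + 157.8579 = 3356.6843

3356.6843 units


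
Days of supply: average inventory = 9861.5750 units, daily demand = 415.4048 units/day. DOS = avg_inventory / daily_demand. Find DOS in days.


DOS = 9861.5750 / 415.4048 = 23.7397

23.7397 days


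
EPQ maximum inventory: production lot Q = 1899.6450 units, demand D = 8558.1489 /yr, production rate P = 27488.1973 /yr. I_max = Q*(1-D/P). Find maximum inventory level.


D/P = 0.3113
1 - D/P = 0.6887
I_max = 1899.6450 * 0.6887 = 1308.2114

1308.2114 units


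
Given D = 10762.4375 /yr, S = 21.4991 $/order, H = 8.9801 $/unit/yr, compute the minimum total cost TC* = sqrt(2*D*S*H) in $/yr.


2*D*S*H = 4155679.9288
TC* = sqrt(4155679.9288) = 2038.5485

2038.5485 $/yr


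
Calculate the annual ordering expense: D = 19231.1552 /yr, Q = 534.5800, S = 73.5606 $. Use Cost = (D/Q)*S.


Number of orders = D/Q = 35.9743
Cost = 35.9743 * 73.5606 = 2646.2930

2646.2930 $/yr


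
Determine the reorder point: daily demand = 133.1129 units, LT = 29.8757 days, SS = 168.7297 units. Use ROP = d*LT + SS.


d*LT = 133.1129 * 29.8757 = 3976.8411
ROP = 3976.8411 + 168.7297 = 4145.5708

4145.5708 units


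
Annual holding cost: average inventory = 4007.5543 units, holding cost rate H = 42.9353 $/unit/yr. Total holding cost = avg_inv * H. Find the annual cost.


Cost = 4007.5543 * 42.9353 = 172065.5461

172065.5461 $/yr


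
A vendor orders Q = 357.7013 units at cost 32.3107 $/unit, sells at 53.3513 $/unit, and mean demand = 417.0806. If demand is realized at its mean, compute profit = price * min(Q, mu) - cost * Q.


Sales at mu = min(357.7013, 417.0806) = 357.7013
Revenue = 53.3513 * 357.7013 = 19083.8294
Total cost = 32.3107 * 357.7013 = 11557.5794
Profit = 19083.8294 - 11557.5794 = 7526.2500

7526.2500 $


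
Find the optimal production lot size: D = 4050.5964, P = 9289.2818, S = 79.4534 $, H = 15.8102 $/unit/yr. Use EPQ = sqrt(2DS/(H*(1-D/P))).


1 - D/P = 1 - 0.4361 = 0.5639
H*(1-D/P) = 8.9162
2DS = 643667.3120
EPQ = sqrt(72191.1417) = 268.6841

268.6841 units


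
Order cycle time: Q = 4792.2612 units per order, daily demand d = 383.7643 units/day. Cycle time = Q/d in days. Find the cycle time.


Cycle = 4792.2612 / 383.7643 = 12.4875

12.4875 days


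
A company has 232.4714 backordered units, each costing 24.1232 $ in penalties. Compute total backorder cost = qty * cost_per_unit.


Total = 232.4714 * 24.1232 = 5607.9541

5607.9541 $


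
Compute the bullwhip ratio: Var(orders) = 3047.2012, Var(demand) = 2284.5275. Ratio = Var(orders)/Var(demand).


BW = 3047.2012 / 2284.5275 = 1.3338

1.3338


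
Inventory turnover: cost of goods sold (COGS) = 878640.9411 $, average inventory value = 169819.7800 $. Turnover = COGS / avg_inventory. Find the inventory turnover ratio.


Turnover = 878640.9411 / 169819.7800 = 5.1740

5.1740


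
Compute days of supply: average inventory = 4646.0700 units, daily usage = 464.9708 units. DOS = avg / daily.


DOS = 4646.0700 / 464.9708 = 9.9922

9.9922 days


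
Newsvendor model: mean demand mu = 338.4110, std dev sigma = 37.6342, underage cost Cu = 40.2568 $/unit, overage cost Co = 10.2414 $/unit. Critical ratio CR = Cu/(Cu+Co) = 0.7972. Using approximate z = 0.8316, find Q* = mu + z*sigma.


CR = Cu/(Cu+Co) = 40.2568/(40.2568+10.2414) = 0.7972
z = 0.8316
Q* = 338.4110 + 0.8316 * 37.6342 = 369.7076

369.7076 units


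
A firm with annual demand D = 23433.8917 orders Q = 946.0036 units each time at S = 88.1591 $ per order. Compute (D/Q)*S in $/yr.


Number of orders = D/Q = 24.7715
Cost = 24.7715 * 88.1591 = 2183.8297

2183.8297 $/yr


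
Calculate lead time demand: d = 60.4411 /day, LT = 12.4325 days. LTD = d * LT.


LTD = 60.4411 * 12.4325 = 751.4340

751.4340 units


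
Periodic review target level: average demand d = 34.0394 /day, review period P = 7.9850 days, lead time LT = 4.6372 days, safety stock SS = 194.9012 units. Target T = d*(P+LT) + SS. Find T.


P + LT = 12.6222
d*(P+LT) = 34.0394 * 12.6222 = 429.6521
T = 429.6521 + 194.9012 = 624.5533

624.5533 units


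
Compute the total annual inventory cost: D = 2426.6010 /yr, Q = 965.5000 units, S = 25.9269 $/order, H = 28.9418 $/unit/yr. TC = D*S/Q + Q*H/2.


Ordering cost = D*S/Q = 65.1623
Holding cost = Q*H/2 = 13971.6539
TC = 65.1623 + 13971.6539 = 14036.8163

14036.8163 $/yr


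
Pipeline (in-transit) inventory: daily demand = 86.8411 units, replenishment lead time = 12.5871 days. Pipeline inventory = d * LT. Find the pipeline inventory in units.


Pipeline = 86.8411 * 12.5871 = 1093.0776

1093.0776 units


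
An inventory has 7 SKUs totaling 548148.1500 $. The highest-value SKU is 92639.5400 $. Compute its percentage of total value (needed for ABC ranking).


Top item = 92639.5400
Total = 548148.1500
Percentage = 92639.5400 / 548148.1500 * 100 = 16.9005

16.9005%


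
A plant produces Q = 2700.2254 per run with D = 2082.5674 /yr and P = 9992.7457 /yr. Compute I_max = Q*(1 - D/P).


D/P = 0.2084
1 - D/P = 0.7916
I_max = 2700.2254 * 0.7916 = 2137.4770

2137.4770 units


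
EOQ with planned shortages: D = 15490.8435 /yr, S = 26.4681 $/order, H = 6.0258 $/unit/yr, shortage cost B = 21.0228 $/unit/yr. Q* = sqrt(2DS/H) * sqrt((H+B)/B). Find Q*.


sqrt(2DS/H) = 368.8982
sqrt((H+B)/B) = 1.1343
Q* = 368.8982 * 1.1343 = 418.4405

418.4405 units


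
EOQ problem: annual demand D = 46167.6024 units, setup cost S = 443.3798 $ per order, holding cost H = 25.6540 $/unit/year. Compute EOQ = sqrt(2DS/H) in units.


2*D*S = 2 * 46167.6024 * 443.3798 = 40939564.6372
2*D*S/H = 1595835.5281
EOQ = sqrt(1595835.5281) = 1263.2638

1263.2638 units


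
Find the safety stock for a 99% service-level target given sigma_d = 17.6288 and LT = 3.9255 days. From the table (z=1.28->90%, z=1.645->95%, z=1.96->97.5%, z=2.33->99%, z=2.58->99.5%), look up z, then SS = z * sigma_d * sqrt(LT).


From the table, SL = 99% corresponds to z = 2.33
sqrt(LT) = sqrt(3.9255) = 1.9813
SS = 2.33 * 17.6288 * 1.9813 = 81.3816

81.3816 units


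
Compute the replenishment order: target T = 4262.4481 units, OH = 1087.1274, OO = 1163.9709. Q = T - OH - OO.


Inventory position = OH + OO = 1087.1274 + 1163.9709 = 2251.0983
Q = 4262.4481 - 2251.0983 = 2011.3498

2011.3498 units


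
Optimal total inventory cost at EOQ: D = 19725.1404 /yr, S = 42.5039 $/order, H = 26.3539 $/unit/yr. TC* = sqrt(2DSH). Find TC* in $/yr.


2*D*S*H = 44189976.8031
TC* = sqrt(44189976.8031) = 6647.5542

6647.5542 $/yr


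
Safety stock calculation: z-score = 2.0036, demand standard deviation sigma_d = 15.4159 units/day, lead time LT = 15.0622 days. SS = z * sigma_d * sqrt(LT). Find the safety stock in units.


sqrt(LT) = sqrt(15.0622) = 3.8810
SS = 2.0036 * 15.4159 * 3.8810 = 119.8738

119.8738 units


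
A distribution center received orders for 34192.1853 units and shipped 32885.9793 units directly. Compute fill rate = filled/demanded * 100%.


FR = 32885.9793 / 34192.1853 * 100 = 96.1798

96.1798%


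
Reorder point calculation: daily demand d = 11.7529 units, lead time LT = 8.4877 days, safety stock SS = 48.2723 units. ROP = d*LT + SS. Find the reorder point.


d*LT = 11.7529 * 8.4877 = 99.7551
ROP = 99.7551 + 48.2723 = 148.0274

148.0274 units


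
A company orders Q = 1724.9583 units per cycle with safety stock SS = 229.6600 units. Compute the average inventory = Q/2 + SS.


Q/2 = 862.4792
Avg = 862.4792 + 229.6600 = 1092.1391

1092.1391 units


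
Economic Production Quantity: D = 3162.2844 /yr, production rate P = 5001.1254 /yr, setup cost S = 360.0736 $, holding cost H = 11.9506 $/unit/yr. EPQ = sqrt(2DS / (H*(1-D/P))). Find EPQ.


1 - D/P = 1 - 0.6323 = 0.3677
H*(1-D/P) = 4.3941
2DS = 2277310.2563
EPQ = sqrt(518269.9846) = 719.9097

719.9097 units


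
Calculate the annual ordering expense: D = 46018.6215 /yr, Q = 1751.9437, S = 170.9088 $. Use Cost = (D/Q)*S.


Number of orders = D/Q = 26.2672
Cost = 26.2672 * 170.9088 = 4489.2923

4489.2923 $/yr


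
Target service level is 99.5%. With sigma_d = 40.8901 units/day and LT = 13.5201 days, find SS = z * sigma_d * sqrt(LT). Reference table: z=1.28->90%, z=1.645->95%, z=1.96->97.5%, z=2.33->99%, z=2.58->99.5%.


From the table, SL = 99.5% corresponds to z = 2.58
sqrt(LT) = sqrt(13.5201) = 3.6770
SS = 2.58 * 40.8901 * 3.6770 = 387.9072

387.9072 units


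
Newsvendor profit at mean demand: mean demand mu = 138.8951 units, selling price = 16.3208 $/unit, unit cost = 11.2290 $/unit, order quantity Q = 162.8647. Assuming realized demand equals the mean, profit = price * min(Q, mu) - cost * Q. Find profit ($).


Sales at mu = min(162.8647, 138.8951) = 138.8951
Revenue = 16.3208 * 138.8951 = 2266.8791
Total cost = 11.2290 * 162.8647 = 1828.8077
Profit = 2266.8791 - 1828.8077 = 438.0714

438.0714 $


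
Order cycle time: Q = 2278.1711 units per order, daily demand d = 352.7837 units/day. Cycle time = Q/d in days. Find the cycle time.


Cycle = 2278.1711 / 352.7837 = 6.4577

6.4577 days


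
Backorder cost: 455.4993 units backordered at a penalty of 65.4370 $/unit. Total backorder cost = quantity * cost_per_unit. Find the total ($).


Total = 455.4993 * 65.4370 = 29806.5077

29806.5077 $


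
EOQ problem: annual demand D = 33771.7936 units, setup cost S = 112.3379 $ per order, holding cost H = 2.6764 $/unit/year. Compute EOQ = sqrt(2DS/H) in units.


2*D*S = 2 * 33771.7936 * 112.3379 = 7587704.7445
2*D*S/H = 2835041.3782
EOQ = sqrt(2835041.3782) = 1683.7581

1683.7581 units


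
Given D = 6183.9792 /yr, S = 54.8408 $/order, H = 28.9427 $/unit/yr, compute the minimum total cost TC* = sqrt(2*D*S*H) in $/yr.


2*D*S*H = 19630928.4593
TC* = sqrt(19630928.4593) = 4430.6804

4430.6804 $/yr


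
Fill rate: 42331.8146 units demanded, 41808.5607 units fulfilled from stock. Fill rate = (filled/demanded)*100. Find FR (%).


FR = 41808.5607 / 42331.8146 * 100 = 98.7639

98.7639%


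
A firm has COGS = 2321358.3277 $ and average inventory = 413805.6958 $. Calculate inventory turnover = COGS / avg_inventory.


Turnover = 2321358.3277 / 413805.6958 = 5.6098

5.6098


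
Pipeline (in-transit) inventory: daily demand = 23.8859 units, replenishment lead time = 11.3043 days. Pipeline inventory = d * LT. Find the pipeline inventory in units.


Pipeline = 23.8859 * 11.3043 = 270.0134

270.0134 units


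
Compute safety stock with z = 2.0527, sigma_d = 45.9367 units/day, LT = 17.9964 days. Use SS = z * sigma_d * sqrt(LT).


sqrt(LT) = sqrt(17.9964) = 4.2422
SS = 2.0527 * 45.9367 * 4.2422 = 400.0167

400.0167 units


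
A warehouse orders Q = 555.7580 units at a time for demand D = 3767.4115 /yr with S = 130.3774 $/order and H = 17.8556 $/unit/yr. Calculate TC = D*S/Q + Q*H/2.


Ordering cost = D*S/Q = 883.8115
Holding cost = Q*H/2 = 4961.6963
TC = 883.8115 + 4961.6963 = 5845.5078

5845.5078 $/yr


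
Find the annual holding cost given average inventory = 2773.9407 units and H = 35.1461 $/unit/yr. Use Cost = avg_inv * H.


Cost = 2773.9407 * 35.1461 = 97493.1972

97493.1972 $/yr


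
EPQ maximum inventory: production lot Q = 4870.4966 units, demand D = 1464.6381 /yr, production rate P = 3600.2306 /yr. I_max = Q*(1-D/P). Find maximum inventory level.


D/P = 0.4068
1 - D/P = 0.5932
I_max = 4870.4966 * 0.5932 = 2889.0916

2889.0916 units


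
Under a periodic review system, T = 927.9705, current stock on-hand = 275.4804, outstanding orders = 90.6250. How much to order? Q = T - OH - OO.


Inventory position = OH + OO = 275.4804 + 90.6250 = 366.1054
Q = 927.9705 - 366.1054 = 561.8651

561.8651 units


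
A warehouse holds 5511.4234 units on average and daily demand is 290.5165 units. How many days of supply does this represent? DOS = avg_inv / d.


DOS = 5511.4234 / 290.5165 = 18.9711

18.9711 days


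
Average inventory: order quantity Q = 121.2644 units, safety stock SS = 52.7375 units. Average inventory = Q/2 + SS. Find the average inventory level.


Q/2 = 60.6322
Avg = 60.6322 + 52.7375 = 113.3697

113.3697 units


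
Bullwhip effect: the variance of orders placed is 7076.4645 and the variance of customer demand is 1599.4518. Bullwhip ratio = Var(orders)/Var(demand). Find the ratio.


BW = 7076.4645 / 1599.4518 = 4.4243

4.4243


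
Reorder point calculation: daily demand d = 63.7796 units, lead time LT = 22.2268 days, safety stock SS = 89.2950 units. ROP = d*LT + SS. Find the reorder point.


d*LT = 63.7796 * 22.2268 = 1417.6164
ROP = 1417.6164 + 89.2950 = 1506.9114

1506.9114 units


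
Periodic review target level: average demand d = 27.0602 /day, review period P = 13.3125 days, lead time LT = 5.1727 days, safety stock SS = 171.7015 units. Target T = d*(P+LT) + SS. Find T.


P + LT = 18.4852
d*(P+LT) = 27.0602 * 18.4852 = 500.2132
T = 500.2132 + 171.7015 = 671.9147

671.9147 units


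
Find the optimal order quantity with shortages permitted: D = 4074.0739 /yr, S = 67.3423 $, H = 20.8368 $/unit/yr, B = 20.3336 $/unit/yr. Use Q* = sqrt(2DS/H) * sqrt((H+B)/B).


sqrt(2DS/H) = 162.2774
sqrt((H+B)/B) = 1.4229
Q* = 162.2774 * 1.4229 = 230.9103

230.9103 units


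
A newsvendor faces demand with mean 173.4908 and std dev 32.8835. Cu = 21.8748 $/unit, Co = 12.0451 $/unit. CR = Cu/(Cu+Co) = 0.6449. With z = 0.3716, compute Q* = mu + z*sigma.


CR = Cu/(Cu+Co) = 21.8748/(21.8748+12.0451) = 0.6449
z = 0.3716
Q* = 173.4908 + 0.3716 * 32.8835 = 185.7103

185.7103 units


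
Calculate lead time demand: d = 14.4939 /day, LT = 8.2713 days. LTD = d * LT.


LTD = 14.4939 * 8.2713 = 119.8834

119.8834 units


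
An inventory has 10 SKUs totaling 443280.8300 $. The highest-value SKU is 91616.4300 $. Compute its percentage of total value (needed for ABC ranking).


Top item = 91616.4300
Total = 443280.8300
Percentage = 91616.4300 / 443280.8300 * 100 = 20.6678

20.6678%


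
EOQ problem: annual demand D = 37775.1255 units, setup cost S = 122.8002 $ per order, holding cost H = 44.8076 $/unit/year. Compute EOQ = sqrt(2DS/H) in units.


2*D*S = 2 * 37775.1255 * 122.8002 = 9277585.9329
2*D*S/H = 207053.8465
EOQ = sqrt(207053.8465) = 455.0317

455.0317 units


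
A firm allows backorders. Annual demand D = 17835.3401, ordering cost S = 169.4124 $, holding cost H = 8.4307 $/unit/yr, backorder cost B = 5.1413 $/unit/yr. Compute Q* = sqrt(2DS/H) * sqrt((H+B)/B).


sqrt(2DS/H) = 846.6355
sqrt((H+B)/B) = 1.6247
Q* = 846.6355 * 1.6247 = 1375.5676

1375.5676 units


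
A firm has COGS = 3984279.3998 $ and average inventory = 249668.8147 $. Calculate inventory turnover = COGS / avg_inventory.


Turnover = 3984279.3998 / 249668.8147 = 15.9583

15.9583


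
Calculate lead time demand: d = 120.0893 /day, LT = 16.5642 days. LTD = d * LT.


LTD = 120.0893 * 16.5642 = 1989.1832

1989.1832 units


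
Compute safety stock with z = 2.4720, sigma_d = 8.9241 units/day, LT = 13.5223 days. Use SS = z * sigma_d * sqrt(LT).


sqrt(LT) = sqrt(13.5223) = 3.6773
SS = 2.4720 * 8.9241 * 3.6773 = 81.1219

81.1219 units


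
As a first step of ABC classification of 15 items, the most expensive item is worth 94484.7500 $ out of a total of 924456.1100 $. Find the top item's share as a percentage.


Top item = 94484.7500
Total = 924456.1100
Percentage = 94484.7500 / 924456.1100 * 100 = 10.2206

10.2206%


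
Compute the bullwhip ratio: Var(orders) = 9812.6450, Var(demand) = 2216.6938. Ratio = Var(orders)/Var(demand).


BW = 9812.6450 / 2216.6938 = 4.4267

4.4267


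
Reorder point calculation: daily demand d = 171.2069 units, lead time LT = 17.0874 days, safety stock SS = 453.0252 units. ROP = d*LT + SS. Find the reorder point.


d*LT = 171.2069 * 17.0874 = 2925.4808
ROP = 2925.4808 + 453.0252 = 3378.5060

3378.5060 units


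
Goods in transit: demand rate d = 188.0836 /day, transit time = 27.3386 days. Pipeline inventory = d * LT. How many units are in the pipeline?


Pipeline = 188.0836 * 27.3386 = 5141.9423

5141.9423 units


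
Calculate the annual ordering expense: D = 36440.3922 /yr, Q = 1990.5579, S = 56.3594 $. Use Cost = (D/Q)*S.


Number of orders = D/Q = 18.3066
Cost = 18.3066 * 56.3594 = 1031.7503

1031.7503 $/yr


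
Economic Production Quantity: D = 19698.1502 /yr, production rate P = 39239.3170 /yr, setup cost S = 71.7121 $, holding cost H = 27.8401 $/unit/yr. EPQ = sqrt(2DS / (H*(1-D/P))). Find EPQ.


1 - D/P = 1 - 0.5020 = 0.4980
H*(1-D/P) = 13.8644
2DS = 2825191.4339
EPQ = sqrt(203773.6560) = 451.4130

451.4130 units


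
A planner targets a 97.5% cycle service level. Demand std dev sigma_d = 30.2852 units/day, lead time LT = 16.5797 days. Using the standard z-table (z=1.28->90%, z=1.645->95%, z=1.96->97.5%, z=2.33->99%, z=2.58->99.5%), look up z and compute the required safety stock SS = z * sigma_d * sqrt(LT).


From the table, SL = 97.5% corresponds to z = 1.96
sqrt(LT) = sqrt(16.5797) = 4.0718
SS = 1.96 * 30.2852 * 4.0718 = 241.6990

241.6990 units


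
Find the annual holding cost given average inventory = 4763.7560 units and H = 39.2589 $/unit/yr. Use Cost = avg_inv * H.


Cost = 4763.7560 * 39.2589 = 187019.8204

187019.8204 $/yr


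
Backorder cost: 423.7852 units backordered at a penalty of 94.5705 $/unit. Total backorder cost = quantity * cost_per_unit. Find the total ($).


Total = 423.7852 * 94.5705 = 40077.5783

40077.5783 $


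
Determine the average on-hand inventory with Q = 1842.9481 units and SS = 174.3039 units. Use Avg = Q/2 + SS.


Q/2 = 921.4741
Avg = 921.4741 + 174.3039 = 1095.7780

1095.7780 units


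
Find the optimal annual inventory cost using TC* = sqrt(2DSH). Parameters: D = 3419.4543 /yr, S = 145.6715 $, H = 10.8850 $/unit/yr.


2*D*S*H = 10844007.8968
TC* = sqrt(10844007.8968) = 3293.0241

3293.0241 $/yr


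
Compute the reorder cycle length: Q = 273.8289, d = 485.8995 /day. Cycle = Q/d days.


Cycle = 273.8289 / 485.8995 = 0.5636

0.5636 days


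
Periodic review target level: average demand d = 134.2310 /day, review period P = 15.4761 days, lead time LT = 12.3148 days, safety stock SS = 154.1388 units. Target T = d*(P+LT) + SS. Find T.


P + LT = 27.7909
d*(P+LT) = 134.2310 * 27.7909 = 3730.4003
T = 3730.4003 + 154.1388 = 3884.5391

3884.5391 units


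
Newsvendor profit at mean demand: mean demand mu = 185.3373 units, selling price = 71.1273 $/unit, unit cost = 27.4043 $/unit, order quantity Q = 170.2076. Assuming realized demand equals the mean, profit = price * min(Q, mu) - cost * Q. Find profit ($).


Sales at mu = min(170.2076, 185.3373) = 170.2076
Revenue = 71.1273 * 170.2076 = 12106.4070
Total cost = 27.4043 * 170.2076 = 4664.4201
Profit = 12106.4070 - 4664.4201 = 7441.9869

7441.9869 $


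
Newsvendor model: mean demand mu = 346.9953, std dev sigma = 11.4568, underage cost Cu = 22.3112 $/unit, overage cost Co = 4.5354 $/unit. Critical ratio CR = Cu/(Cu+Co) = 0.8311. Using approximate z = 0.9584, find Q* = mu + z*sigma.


CR = Cu/(Cu+Co) = 22.3112/(22.3112+4.5354) = 0.8311
z = 0.9584
Q* = 346.9953 + 0.9584 * 11.4568 = 357.9755

357.9755 units


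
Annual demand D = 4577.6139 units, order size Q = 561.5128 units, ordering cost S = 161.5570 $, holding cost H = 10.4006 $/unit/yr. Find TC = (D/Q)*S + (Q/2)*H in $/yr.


Ordering cost = D*S/Q = 1317.0591
Holding cost = Q*H/2 = 2920.0350
TC = 1317.0591 + 2920.0350 = 4237.0942

4237.0942 $/yr


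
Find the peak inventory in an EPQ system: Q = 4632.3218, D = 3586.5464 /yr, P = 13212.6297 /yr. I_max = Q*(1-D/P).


D/P = 0.2714
1 - D/P = 0.7286
I_max = 4632.3218 * 0.7286 = 3374.8857

3374.8857 units


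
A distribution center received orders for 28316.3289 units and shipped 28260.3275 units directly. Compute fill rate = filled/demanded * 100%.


FR = 28260.3275 / 28316.3289 * 100 = 99.8022

99.8022%


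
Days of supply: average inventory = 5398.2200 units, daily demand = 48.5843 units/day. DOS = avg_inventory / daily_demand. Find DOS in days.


DOS = 5398.2200 / 48.5843 = 111.1104

111.1104 days


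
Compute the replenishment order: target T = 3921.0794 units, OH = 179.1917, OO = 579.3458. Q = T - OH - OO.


Inventory position = OH + OO = 179.1917 + 579.3458 = 758.5375
Q = 3921.0794 - 758.5375 = 3162.5419

3162.5419 units


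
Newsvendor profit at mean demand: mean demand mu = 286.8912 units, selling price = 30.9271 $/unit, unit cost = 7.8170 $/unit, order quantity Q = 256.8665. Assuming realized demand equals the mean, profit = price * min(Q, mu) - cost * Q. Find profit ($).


Sales at mu = min(256.8665, 286.8912) = 256.8665
Revenue = 30.9271 * 256.8665 = 7944.1359
Total cost = 7.8170 * 256.8665 = 2007.9254
Profit = 7944.1359 - 2007.9254 = 5936.2105

5936.2105 $


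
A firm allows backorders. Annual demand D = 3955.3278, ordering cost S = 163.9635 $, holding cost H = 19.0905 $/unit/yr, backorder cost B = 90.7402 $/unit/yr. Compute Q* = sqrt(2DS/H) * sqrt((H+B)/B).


sqrt(2DS/H) = 260.6581
sqrt((H+B)/B) = 1.1002
Q* = 260.6581 * 1.1002 = 286.7697

286.7697 units


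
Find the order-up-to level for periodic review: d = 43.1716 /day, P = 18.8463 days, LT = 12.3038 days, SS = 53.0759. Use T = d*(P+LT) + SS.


P + LT = 31.1501
d*(P+LT) = 43.1716 * 31.1501 = 1344.7997
T = 1344.7997 + 53.0759 = 1397.8756

1397.8756 units


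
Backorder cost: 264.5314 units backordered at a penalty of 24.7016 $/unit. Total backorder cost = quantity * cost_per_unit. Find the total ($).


Total = 264.5314 * 24.7016 = 6534.3488

6534.3488 $


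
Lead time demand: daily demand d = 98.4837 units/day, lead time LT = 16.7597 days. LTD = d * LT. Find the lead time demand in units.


LTD = 98.4837 * 16.7597 = 1650.5573

1650.5573 units


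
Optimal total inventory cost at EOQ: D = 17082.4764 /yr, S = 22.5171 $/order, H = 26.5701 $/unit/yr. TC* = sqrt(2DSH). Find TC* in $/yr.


2*D*S*H = 20440262.5810
TC* = sqrt(20440262.5810) = 4521.0909

4521.0909 $/yr


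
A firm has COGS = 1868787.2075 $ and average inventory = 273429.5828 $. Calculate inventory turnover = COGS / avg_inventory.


Turnover = 1868787.2075 / 273429.5828 = 6.8346

6.8346


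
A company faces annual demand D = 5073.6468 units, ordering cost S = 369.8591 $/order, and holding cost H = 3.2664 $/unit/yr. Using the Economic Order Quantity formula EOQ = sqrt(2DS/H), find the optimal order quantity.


2*D*S = 2 * 5073.6468 * 369.8591 = 3753068.8783
2*D*S/H = 1148992.4315
EOQ = sqrt(1148992.4315) = 1071.9106

1071.9106 units


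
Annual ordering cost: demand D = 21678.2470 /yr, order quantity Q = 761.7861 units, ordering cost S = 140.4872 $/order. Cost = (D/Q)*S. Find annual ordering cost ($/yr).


Number of orders = D/Q = 28.4571
Cost = 28.4571 * 140.4872 = 3997.8627

3997.8627 $/yr


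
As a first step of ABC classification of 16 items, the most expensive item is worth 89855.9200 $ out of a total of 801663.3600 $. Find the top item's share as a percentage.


Top item = 89855.9200
Total = 801663.3600
Percentage = 89855.9200 / 801663.3600 * 100 = 11.2087

11.2087%


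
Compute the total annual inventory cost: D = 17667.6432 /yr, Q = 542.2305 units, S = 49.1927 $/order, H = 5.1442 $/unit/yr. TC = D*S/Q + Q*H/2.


Ordering cost = D*S/Q = 1602.8591
Holding cost = Q*H/2 = 1394.6711
TC = 1602.8591 + 1394.6711 = 2997.5301

2997.5301 $/yr


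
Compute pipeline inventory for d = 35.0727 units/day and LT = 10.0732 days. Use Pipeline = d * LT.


Pipeline = 35.0727 * 10.0732 = 353.2943

353.2943 units


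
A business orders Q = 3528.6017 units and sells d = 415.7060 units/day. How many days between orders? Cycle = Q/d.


Cycle = 3528.6017 / 415.7060 = 8.4882

8.4882 days


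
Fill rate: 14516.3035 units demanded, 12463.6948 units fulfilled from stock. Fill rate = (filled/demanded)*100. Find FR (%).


FR = 12463.6948 / 14516.3035 * 100 = 85.8600

85.8600%


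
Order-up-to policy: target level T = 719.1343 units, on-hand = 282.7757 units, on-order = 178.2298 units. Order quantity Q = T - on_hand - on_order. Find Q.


Inventory position = OH + OO = 282.7757 + 178.2298 = 461.0055
Q = 719.1343 - 461.0055 = 258.1288

258.1288 units


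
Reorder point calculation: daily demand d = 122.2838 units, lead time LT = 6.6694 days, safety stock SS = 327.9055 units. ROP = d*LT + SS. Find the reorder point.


d*LT = 122.2838 * 6.6694 = 815.5596
ROP = 815.5596 + 327.9055 = 1143.4651

1143.4651 units


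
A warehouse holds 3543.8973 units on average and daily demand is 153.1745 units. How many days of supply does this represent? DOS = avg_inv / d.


DOS = 3543.8973 / 153.1745 = 23.1363

23.1363 days


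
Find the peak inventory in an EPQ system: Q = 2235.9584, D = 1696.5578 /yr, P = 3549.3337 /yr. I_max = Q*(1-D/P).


D/P = 0.4780
1 - D/P = 0.5220
I_max = 2235.9584 * 0.5220 = 1167.1852

1167.1852 units


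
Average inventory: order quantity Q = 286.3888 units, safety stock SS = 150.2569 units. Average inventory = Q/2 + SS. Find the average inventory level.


Q/2 = 143.1944
Avg = 143.1944 + 150.2569 = 293.4513

293.4513 units


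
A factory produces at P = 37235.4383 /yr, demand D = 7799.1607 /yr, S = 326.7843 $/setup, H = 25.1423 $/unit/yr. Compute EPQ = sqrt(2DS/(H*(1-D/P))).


1 - D/P = 1 - 0.2095 = 0.7905
H*(1-D/P) = 19.8761
2DS = 5097286.5399
EPQ = sqrt(256452.9057) = 506.4118

506.4118 units


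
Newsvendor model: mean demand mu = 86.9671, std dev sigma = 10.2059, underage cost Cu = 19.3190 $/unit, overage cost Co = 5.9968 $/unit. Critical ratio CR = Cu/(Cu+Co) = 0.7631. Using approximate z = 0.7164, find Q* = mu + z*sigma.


CR = Cu/(Cu+Co) = 19.3190/(19.3190+5.9968) = 0.7631
z = 0.7164
Q* = 86.9671 + 0.7164 * 10.2059 = 94.2786

94.2786 units


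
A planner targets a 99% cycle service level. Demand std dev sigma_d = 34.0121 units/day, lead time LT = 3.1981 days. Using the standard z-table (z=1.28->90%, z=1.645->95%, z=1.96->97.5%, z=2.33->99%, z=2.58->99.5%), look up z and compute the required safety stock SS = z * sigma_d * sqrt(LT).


From the table, SL = 99% corresponds to z = 2.33
sqrt(LT) = sqrt(3.1981) = 1.7883
SS = 2.33 * 34.0121 * 1.7883 = 141.7214

141.7214 units


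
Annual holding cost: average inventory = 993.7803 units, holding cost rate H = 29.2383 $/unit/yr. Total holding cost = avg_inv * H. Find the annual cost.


Cost = 993.7803 * 29.2383 = 29056.4465

29056.4465 $/yr


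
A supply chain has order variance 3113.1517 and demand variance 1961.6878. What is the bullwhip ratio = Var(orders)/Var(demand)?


BW = 3113.1517 / 1961.6878 = 1.5870

1.5870


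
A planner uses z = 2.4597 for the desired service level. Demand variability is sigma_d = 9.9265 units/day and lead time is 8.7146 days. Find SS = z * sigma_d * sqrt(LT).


sqrt(LT) = sqrt(8.7146) = 2.9521
SS = 2.4597 * 9.9265 * 2.9521 = 72.0779

72.0779 units
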